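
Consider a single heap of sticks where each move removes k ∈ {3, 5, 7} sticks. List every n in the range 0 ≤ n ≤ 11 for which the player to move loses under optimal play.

Compute g(0), g(1), … for moves {3, 5, 7}:
k:     0  1  2  3  4  5  6  7  8  9 10 11
g(k):  0  0  0  1  1  1  2  2  2  3  0  0
The P-positions (g = 0) in 0..11 are 0, 1, 2, 10, 11.

0, 1, 2, 10, 11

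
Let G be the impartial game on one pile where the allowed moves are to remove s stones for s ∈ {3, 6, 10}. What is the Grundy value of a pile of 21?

1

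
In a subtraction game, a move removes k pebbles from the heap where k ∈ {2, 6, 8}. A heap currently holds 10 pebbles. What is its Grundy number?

Compute g(0), g(1), … for moves {2, 6, 8}:
k:     0  1  2  3  4  5  6  7  8  9 10
g(k):  0  0  1  1  0  0  1  1  2  2  3
So g(10) = 3.

3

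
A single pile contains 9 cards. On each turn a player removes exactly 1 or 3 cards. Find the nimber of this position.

Compute g(0), g(1), … for moves {1, 3}:
k:     0  1  2  3  4  5  6  7  8  9
g(k):  0  1  0  1  0  1  0  1  0  1
So g(9) = 1.

1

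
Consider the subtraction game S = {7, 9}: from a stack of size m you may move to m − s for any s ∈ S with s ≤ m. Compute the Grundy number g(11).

1

Grundy values for subtraction set {7, 9}:
g(0) = mex{} = 0
g(1) = mex{} = 0
g(2) = mex{} = 0
g(3) = mex{} = 0
g(4) = mex{} = 0
g(5) = mex{} = 0
g(6) = mex{} = 0
g(7) = mex{0} = 1
g(8) = mex{0} = 1
g(9) = mex{0} = 1
g(10) = mex{0} = 1
g(11) = mex{0} = 1
So g(11) = 1.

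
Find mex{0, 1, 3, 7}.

2

The values 0, 1 are all present; 2 is the first non-negative integer missing from the set.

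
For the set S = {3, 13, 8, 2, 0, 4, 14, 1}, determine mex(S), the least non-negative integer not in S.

The values 0, 1, 2, 3, 4 are all present; 5 is the first non-negative integer missing from the set.

5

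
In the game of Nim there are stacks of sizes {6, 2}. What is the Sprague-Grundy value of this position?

In binary:
  110  (6)
  010  (2)
  ---
  100  (4)

4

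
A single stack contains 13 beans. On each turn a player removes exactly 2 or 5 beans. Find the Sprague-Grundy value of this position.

Grundy values for subtraction set {2, 5}:
g(0) = mex{} = 0
g(1) = mex{} = 0
g(2) = mex{0} = 1
g(3) = mex{0} = 1
g(4) = mex{1} = 0
g(5) = mex{0,1} = 2
g(6) = mex{0} = 1
g(7) = mex{1,2} = 0
g(8) = mex{1} = 0
g(9) = mex{0} = 1
g(10) = mex{0,2} = 1
g(11) = mex{1} = 0
g(12) = mex{0,1} = 2
g(13) = mex{0} = 1
So g(13) = 1.

1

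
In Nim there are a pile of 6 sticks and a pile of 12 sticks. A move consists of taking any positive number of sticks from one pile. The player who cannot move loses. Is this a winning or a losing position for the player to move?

Write each in binary and XOR column by column:
  0110  (6)
  1100  (12)
  ----
  1010  (10)
The nim-sum is 10 ≠ 0, so this is an N-position: the player to move can win.

Winning position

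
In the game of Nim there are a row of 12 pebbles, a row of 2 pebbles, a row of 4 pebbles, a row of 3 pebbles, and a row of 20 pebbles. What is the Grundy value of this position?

29

Compute the nim-sum pairwise:
12 ^ 2 = 14
14 ^ 4 = 10
10 ^ 3 = 9
9 ^ 20 = 29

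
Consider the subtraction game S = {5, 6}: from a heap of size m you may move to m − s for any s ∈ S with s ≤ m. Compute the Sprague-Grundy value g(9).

1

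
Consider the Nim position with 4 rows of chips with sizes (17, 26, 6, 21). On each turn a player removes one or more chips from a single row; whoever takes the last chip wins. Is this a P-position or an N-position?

N-position

Compute the nim-sum pairwise:
17 ⊕ 26 = 11
11 ⊕ 6 = 13
13 ⊕ 21 = 24
The nim-sum is 24 ≠ 0, so this is an N-position: the player to move can win.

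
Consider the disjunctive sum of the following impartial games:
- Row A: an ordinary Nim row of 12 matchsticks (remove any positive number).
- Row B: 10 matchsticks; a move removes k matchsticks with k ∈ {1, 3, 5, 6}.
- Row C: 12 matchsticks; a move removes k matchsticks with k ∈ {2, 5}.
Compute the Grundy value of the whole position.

12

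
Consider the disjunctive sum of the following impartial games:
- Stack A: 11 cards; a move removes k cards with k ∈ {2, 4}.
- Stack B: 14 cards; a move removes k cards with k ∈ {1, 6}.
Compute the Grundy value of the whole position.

Grundy values for stack A (subtraction set {2, 4}):
g(0) = mex{} = 0
g(1) = mex{} = 0
g(2) = mex{0} = 1
g(3) = mex{0} = 1
g(4) = mex{0,1} = 2
g(5) = mex{0,1} = 2
g(6) = mex{1,2} = 0
g(7) = mex{1,2} = 0
g(8) = mex{0,2} = 1
g(9) = mex{0,2} = 1
g(10) = mex{0,1} = 2
g(11) = mex{0,1} = 2
So g(11) = 2.
For stack B, compute g(0), g(1), … with moves {1, 6}:
g(0) = mex{} = 0
g(1) = mex{0} = 1
g(2) = mex{1} = 0
g(3) = mex{0} = 1
g(4) = mex{1} = 0
g(5) = mex{0} = 1
g(6) = mex{0,1} = 2
g(7) = mex{1,2} = 0
g(8) = mex{0} = 1
g(9) = mex{1} = 0
g(10) = mex{0} = 1
g(11) = mex{1} = 0
g(12) = mex{0,2} = 1
g(13) = mex{0,1} = 2
g(14) = mex{1,2} = 0
So g(14) = 0.
The value of a disjunctive sum is the nim-sum of the parts.
Combined value = 2 XOR 0 = 2.

2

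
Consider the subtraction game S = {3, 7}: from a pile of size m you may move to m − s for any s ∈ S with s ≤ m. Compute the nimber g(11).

0

Build the Grundy sequence with g(k) = mex{g(k−s) : s ∈ {3, 7}, s ≤ k}:
g(0) = mex{} = 0
g(1) = mex{} = 0
g(2) = mex{} = 0
g(3) = mex{0} = 1
g(4) = mex{0} = 1
g(5) = mex{0} = 1
g(6) = mex{1} = 0
g(7) = mex{0,1} = 2
g(8) = mex{0,1} = 2
g(9) = mex{0} = 1
g(10) = mex{1,2} = 0
g(11) = mex{1,2} = 0
So g(11) = 0.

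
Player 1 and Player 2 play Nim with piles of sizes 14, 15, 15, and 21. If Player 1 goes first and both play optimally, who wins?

Player 1 wins

Nim-sum: 14 ^ 15 ^ 15 ^ 21 = 27.
The nim-sum is 27 ≠ 0, so this is an N-position: the player to move can win; Player 1 has a winning move.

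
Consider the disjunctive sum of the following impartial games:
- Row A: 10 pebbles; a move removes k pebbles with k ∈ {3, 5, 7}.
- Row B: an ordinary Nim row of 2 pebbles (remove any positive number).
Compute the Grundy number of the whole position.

Grundy values for row A (subtraction set {3, 5, 7}):
g(0) = mex{} = 0
g(1) = mex{} = 0
g(2) = mex{} = 0
g(3) = mex{0} = 1
g(4) = mex{0} = 1
g(5) = mex{0} = 1
g(6) = mex{0,1} = 2
g(7) = mex{0,1} = 2
g(8) = mex{0,1} = 2
g(9) = mex{0,1,2} = 3
g(10) = mex{1,2} = 0
So g(10) = 0.
Row B is a plain Nim row of size 2, so its Grundy value is 2.
By the Sprague-Grundy theorem, the Grundy value of a sum of independent games is the XOR of the component values.
Combined value = 0 ⊕ 2 = 2.

2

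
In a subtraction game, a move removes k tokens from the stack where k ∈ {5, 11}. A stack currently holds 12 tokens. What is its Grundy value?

2

Build the Grundy sequence with g(k) = mex{g(k−s) : s ∈ {5, 11}, s ≤ k}:
g(0) = mex{} = 0
g(1) = mex{} = 0
g(2) = mex{} = 0
g(3) = mex{} = 0
g(4) = mex{} = 0
g(5) = mex{0} = 1
g(6) = mex{0} = 1
g(7) = mex{0} = 1
g(8) = mex{0} = 1
g(9) = mex{0} = 1
g(10) = mex{1} = 0
g(11) = mex{0,1} = 2
g(12) = mex{0,1} = 2
So g(12) = 2.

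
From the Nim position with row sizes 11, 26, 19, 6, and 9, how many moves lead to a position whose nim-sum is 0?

Bitwise XOR of the heap sizes:
  01011  (11)
  11010  (26)
  10011  (19)
  00110  (6)
  01001  (9)
  -----
  01101  (13)
The overall nim-sum is X = 13. A row of size p has a winning move iff p XOR X < p (reduce it to p XOR X).
  11: 11 XOR 13 = 6 < 11 — winning move (to 6).
  26: 26 XOR 13 = 23 < 26 — winning move (to 23).
  19: 19 XOR 13 = 30 ≥ 19 — no move.
  6: 6 XOR 13 = 11 ≥ 6 — no move.
  9: 9 XOR 13 = 4 < 9 — winning move (to 4).
That gives 3 winning moves.

3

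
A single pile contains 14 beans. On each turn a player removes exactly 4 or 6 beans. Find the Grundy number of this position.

Grundy values for subtraction set {4, 6}:
g(0) = mex{} = 0
g(1) = mex{} = 0
g(2) = mex{} = 0
g(3) = mex{} = 0
g(4) = mex{0} = 1
g(5) = mex{0} = 1
g(6) = mex{0} = 1
g(7) = mex{0} = 1
g(8) = mex{0,1} = 2
g(9) = mex{0,1} = 2
g(10) = mex{1} = 0
g(11) = mex{1} = 0
g(12) = mex{1,2} = 0
g(13) = mex{1,2} = 0
g(14) = mex{0,2} = 1
So g(14) = 1.

1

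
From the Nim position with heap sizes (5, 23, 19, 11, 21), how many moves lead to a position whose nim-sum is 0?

3

Nim-sum: 5 XOR 23 XOR 19 XOR 11 XOR 21 = 31.
The overall nim-sum is X = 31. A heap of size p has a winning move iff p XOR X < p (reduce it to p XOR X).
  5: 5 XOR 31 = 26 ≥ 5 — no move.
  23: 23 XOR 31 = 8 < 23 — winning move (to 8).
  19: 19 XOR 31 = 12 < 19 — winning move (to 12).
  11: 11 XOR 31 = 20 ≥ 11 — no move.
  21: 21 XOR 31 = 10 < 21 — winning move (to 10).
That gives 3 winning moves.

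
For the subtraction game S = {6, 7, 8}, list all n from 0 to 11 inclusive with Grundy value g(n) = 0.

0, 1, 2, 3, 4, 5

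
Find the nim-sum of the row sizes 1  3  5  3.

Nim-sum: 1 XOR 3 XOR 5 XOR 3 = 4.

4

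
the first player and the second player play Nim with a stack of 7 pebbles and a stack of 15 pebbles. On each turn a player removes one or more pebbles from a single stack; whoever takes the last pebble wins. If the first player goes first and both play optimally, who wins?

Compute the nim-sum pairwise:
7 ^ 15 = 8
The nim-sum is 8 ≠ 0, so this is an N-position: the player to move can win; the first player has a winning move.

the first player wins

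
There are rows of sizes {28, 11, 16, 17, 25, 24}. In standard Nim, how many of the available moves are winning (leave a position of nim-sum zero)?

5

Compute the nim-sum pairwise:
28 ⊕ 11 = 23
23 ⊕ 16 = 7
7 ⊕ 17 = 22
22 ⊕ 25 = 15
15 ⊕ 24 = 23
The overall nim-sum is X = 23. A row of size p has a winning move iff p XOR X < p (reduce it to p XOR X).
  28: 28 XOR 23 = 11 < 28 — winning move (to 11).
  11: 11 XOR 23 = 28 ≥ 11 — no move.
  16: 16 XOR 23 = 7 < 16 — winning move (to 7).
  17: 17 XOR 23 = 6 < 17 — winning move (to 6).
  25: 25 XOR 23 = 14 < 25 — winning move (to 14).
  24: 24 XOR 23 = 15 < 24 — winning move (to 15).
That gives 5 winning moves.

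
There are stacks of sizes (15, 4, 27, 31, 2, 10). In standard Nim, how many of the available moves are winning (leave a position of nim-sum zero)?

3

Nim-sum: 15 XOR 4 XOR 27 XOR 31 XOR 2 XOR 10 = 7.
The overall nim-sum is X = 7. A stack of size p has a winning move iff p XOR X < p (reduce it to p XOR X).
  15: 15 XOR 7 = 8 < 15 — winning move (to 8).
  4: 4 XOR 7 = 3 < 4 — winning move (to 3).
  27: 27 XOR 7 = 28 ≥ 27 — no move.
  31: 31 XOR 7 = 24 < 31 — winning move (to 24).
  2: 2 XOR 7 = 5 ≥ 2 — no move.
  10: 10 XOR 7 = 13 ≥ 10 — no move.
That gives 3 winning moves.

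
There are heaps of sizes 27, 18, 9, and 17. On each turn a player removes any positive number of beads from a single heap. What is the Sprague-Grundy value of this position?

17

Compute the nim-sum pairwise:
27 ^ 18 = 9
9 ^ 9 = 0
0 ^ 17 = 17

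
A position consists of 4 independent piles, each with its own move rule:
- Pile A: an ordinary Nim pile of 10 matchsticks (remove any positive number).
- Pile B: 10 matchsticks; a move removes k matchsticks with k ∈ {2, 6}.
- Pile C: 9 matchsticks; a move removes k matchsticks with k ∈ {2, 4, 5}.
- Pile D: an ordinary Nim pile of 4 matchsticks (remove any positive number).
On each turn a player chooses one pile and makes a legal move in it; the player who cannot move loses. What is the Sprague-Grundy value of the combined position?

Pile A is a plain Nim pile of size 10, so its Grundy value is 10.
Grundy values for pile B (subtraction set {2, 6}):
g(0) = mex{} = 0
g(1) = mex{} = 0
g(2) = mex{0} = 1
g(3) = mex{0} = 1
g(4) = mex{1} = 0
g(5) = mex{1} = 0
g(6) = mex{0} = 1
g(7) = mex{0} = 1
g(8) = mex{1} = 0
g(9) = mex{1} = 0
g(10) = mex{0} = 1
So g(10) = 1.
For pile C, compute g(0), g(1), … with moves {2, 4, 5}:
k:     0  1  2  3  4  5  6  7  8  9
g(k):  0  0  1  1  2  2  3  0  0  1
So g(9) = 1.
Pile D is a plain Nim pile of size 4, so its Grundy value is 4.
The value of a disjunctive sum is the nim-sum of the parts.
Combined value = 10 XOR 1 XOR 1 XOR 4 = 14.

14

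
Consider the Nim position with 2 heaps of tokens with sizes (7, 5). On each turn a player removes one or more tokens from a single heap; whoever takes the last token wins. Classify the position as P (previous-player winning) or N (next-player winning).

N-position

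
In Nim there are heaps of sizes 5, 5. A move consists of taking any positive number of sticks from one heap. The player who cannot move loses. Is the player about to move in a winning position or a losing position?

Losing position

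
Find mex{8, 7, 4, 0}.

1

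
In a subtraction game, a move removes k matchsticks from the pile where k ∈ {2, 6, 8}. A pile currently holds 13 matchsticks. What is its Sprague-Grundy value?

Build the Grundy sequence with g(k) = mex{g(k−s) : s ∈ {2, 6, 8}, s ≤ k}:
k:     0  1  2  3  4  5  6  7  8  9 10 11 12 13
g(k):  0  0  1  1  0  0  1  1  2  2  3  3  2  2
So g(13) = 2.

2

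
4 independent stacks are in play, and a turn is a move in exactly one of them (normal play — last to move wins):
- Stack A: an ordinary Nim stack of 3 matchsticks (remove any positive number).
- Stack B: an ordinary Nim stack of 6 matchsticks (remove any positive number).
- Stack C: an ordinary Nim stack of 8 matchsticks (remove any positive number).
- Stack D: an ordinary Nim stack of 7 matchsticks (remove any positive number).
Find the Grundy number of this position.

Stack A is a plain Nim stack of size 3, so its Grundy value is 3.
Stack B is a plain Nim stack of size 6, so its Grundy value is 6.
Stack C is a plain Nim stack of size 8, so its Grundy value is 8.
Stack D is a plain Nim stack of size 7, so its Grundy value is 7.
By the Sprague-Grundy theorem, the Grundy value of a sum of independent games is the XOR of the component values.
Combined value = 3 ⊕ 6 ⊕ 8 ⊕ 7 = 10.

10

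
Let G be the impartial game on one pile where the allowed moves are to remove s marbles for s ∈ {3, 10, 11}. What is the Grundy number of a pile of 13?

2

Grundy values for subtraction set {3, 10, 11}:
k:     0  1  2  3  4  5  6  7  8  9 10 11 12 13
g(k):  0  0  0  1  1  1  0  0  0  1  1  1  2  2
So g(13) = 2.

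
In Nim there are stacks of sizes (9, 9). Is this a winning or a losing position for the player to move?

Bitwise XOR of the heap sizes:
  1001  (9)
  1001  (9)
  ----
  0000  (0)
The nim-sum is 0, so this is a P-position: the player to move is in a losing position under optimal play.

Losing position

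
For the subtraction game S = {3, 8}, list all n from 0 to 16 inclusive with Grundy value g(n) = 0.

0, 1, 2, 6, 7, 11, 12, 13

Grundy values for subtraction set {3, 8}:
k:     0  1  2  3  4  5  6  7  8  9 10 11 12 13 14 15 16
g(k):  0  0  0  1  1  1  0  0  2  1  1  0  0  0  1  1  1
The P-positions (g = 0) in 0..16 are 0, 1, 2, 6, 7, 11, 12, 13.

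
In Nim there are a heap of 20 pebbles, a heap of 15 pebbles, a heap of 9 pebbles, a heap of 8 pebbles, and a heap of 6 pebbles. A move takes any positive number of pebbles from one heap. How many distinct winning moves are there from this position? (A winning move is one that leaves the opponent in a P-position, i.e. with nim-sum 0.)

1

Compute the nim-sum pairwise:
20 ⊕ 15 = 27
27 ⊕ 9 = 18
18 ⊕ 8 = 26
26 ⊕ 6 = 28
The overall nim-sum is X = 28. A heap of size p has a winning move iff p XOR X < p (reduce it to p XOR X).
  20: 20 XOR 28 = 8 < 20 — winning move (to 8).
  15: 15 XOR 28 = 19 ≥ 15 — no move.
  9: 9 XOR 28 = 21 ≥ 9 — no move.
  8: 8 XOR 28 = 20 ≥ 8 — no move.
  6: 6 XOR 28 = 26 ≥ 6 — no move.
That gives 1 winning move.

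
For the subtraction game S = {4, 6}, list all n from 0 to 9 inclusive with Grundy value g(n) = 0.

0, 1, 2, 3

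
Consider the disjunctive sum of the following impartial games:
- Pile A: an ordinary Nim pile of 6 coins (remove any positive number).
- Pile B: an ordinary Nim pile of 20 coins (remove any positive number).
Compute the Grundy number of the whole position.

18

Pile A is a plain Nim pile of size 6, so its Grundy value is 6.
Pile B is a plain Nim pile of size 20, so its Grundy value is 20.
By the Sprague-Grundy theorem, the Grundy value of a sum of independent games is the XOR of the component values.
Combined value = 6 XOR 20 = 18.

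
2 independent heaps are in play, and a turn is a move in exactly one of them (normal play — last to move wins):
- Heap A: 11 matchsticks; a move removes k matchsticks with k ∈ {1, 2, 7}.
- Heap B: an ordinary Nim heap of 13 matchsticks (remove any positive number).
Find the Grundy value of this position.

15

Build the Grundy sequence for heap A with g(k) = mex{g(k−s) : s ∈ {1, 2, 7}, s ≤ k}:
k:     0  1  2  3  4  5  6  7  8  9 10 11
g(k):  0  1  2  0  1  2  0  1  2  0  1  2
So g(11) = 2.
Heap B is a plain Nim heap of size 13, so its Grundy value is 13.
By the Sprague-Grundy theorem, the Grundy value of a sum of independent games is the XOR of the component values.
Combined value = 2 ⊕ 13 = 15.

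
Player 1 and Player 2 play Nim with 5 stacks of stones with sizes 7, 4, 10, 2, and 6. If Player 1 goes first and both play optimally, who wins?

Nim-sum: 7 ⊕ 4 ⊕ 10 ⊕ 2 ⊕ 6 = 13.
The nim-sum is 13 ≠ 0, so this is an N-position: the player to move can win; Player 1 has a winning move.

Player 1 wins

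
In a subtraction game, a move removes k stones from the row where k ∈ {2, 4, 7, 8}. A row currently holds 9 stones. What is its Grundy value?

4

Grundy values for subtraction set {2, 4, 7, 8}:
k:     0  1  2  3  4  5  6  7  8  9
g(k):  0  0  1  1  2  2  0  3  1  4
So g(9) = 4.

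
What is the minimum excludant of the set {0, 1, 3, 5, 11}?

2

The values 0, 1 are all present; 2 is the first non-negative integer missing from the set.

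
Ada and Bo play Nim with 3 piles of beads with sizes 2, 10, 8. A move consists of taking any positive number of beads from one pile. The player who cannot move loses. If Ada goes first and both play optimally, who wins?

Compute the nim-sum pairwise:
2 ^ 10 = 8
8 ^ 8 = 0
The nim-sum is 0, so this is a P-position: the player to move is in a losing position under optimal play; Ada is about to move from it and so loses — Bo wins.

Bo wins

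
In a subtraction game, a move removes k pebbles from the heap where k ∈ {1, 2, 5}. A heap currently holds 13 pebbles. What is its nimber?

1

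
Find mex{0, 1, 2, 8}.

3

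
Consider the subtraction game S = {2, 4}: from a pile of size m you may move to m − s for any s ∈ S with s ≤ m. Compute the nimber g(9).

1

Build the Grundy sequence with g(k) = mex{g(k−s) : s ∈ {2, 4}, s ≤ k}:
g(0) = mex{} = 0
g(1) = mex{} = 0
g(2) = mex{0} = 1
g(3) = mex{0} = 1
g(4) = mex{0,1} = 2
g(5) = mex{0,1} = 2
g(6) = mex{1,2} = 0
g(7) = mex{1,2} = 0
g(8) = mex{0,2} = 1
g(9) = mex{0,2} = 1
So g(9) = 1.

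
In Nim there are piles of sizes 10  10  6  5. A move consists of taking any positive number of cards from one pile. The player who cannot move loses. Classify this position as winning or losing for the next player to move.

Winning position

Compute the nim-sum pairwise:
10 XOR 10 = 0
0 XOR 6 = 6
6 XOR 5 = 3
The nim-sum is 3 ≠ 0, so this is an N-position: the player to move can win.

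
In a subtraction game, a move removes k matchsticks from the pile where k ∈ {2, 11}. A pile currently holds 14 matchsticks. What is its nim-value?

Compute g(0), g(1), … for moves {2, 11}:
k:     0  1  2  3  4  5  6  7  8  9 10 11 12 13 14
g(k):  0  0  1  1  0  0  1  1  0  0  1  1  2  0  0
So g(14) = 0.

0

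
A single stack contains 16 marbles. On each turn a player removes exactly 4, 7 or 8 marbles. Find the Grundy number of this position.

1

Grundy values for subtraction set {4, 7, 8}:
k:     0  1  2  3  4  5  6  7  8  9 10 11 12 13 14 15 16
g(k):  0  0  0  0  1  1  1  1  2  2  2  2  0  0  0  0  1
So g(16) = 1.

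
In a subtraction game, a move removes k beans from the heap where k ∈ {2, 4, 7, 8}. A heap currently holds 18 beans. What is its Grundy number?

Compute g(0), g(1), … for moves {2, 4, 7, 8}:
k:     0  1  2  3  4  5  6  7  8  9 10 11 12 13 14 15 16 17 18
g(k):  0  0  1  1  2  2  0  3  1  4  2  0  0  1  1  2  2  0  3
So g(18) = 3.

3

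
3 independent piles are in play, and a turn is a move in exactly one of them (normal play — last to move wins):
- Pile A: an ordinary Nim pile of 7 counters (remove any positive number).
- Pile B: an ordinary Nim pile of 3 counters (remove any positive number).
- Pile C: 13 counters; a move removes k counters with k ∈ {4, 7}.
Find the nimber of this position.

Pile A is a plain Nim pile of size 7, so its Grundy value is 7.
Pile B is a plain Nim pile of size 3, so its Grundy value is 3.
For pile C, compute g(0), g(1), … with moves {4, 7}:
g(0) = mex{} = 0
g(1) = mex{} = 0
g(2) = mex{} = 0
g(3) = mex{} = 0
g(4) = mex{0} = 1
g(5) = mex{0} = 1
g(6) = mex{0} = 1
g(7) = mex{0} = 1
g(8) = mex{0,1} = 2
g(9) = mex{0,1} = 2
g(10) = mex{0,1} = 2
g(11) = mex{1} = 0
g(12) = mex{1,2} = 0
g(13) = mex{1,2} = 0
So g(13) = 0.
The value of a disjunctive sum is the nim-sum of the parts.
Combined value = 7 ⊕ 3 ⊕ 0 = 4.

4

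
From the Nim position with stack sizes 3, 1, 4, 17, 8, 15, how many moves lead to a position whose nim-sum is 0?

Nim-sum: 3 XOR 1 XOR 4 XOR 17 XOR 8 XOR 15 = 16.
The overall nim-sum is X = 16. A stack of size p has a winning move iff p XOR X < p (reduce it to p XOR X).
  3: 3 XOR 16 = 19 ≥ 3 — no move.
  1: 1 XOR 16 = 17 ≥ 1 — no move.
  4: 4 XOR 16 = 20 ≥ 4 — no move.
  17: 17 XOR 16 = 1 < 17 — winning move (to 1).
  8: 8 XOR 16 = 24 ≥ 8 — no move.
  15: 15 XOR 16 = 31 ≥ 15 — no move.
That gives 1 winning move.

1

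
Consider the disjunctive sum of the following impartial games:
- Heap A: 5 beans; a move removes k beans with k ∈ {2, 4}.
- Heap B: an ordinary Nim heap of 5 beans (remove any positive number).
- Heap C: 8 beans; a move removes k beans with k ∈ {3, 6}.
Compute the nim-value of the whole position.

Build the Grundy sequence for heap A with g(k) = mex{g(k−s) : s ∈ {2, 4}, s ≤ k}:
k:     0  1  2  3  4  5
g(k):  0  0  1  1  2  2
So g(5) = 2.
Heap B is a plain Nim heap of size 5, so its Grundy value is 5.
Build the Grundy sequence for heap C with g(k) = mex{g(k−s) : s ∈ {3, 6}, s ≤ k}:
g(0) = mex{} = 0
g(1) = mex{} = 0
g(2) = mex{} = 0
g(3) = mex{0} = 1
g(4) = mex{0} = 1
g(5) = mex{0} = 1
g(6) = mex{0,1} = 2
g(7) = mex{0,1} = 2
g(8) = mex{0,1} = 2
So g(8) = 2.
By the Sprague-Grundy theorem, the Grundy value of a sum of independent games is the XOR of the component values.
Combined value = 2 ⊕ 5 ⊕ 2 = 5.

5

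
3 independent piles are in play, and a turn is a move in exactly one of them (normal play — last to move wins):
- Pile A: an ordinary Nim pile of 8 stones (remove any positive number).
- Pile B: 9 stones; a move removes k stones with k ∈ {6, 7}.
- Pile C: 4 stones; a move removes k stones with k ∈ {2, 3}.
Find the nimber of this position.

Pile A is a plain Nim pile of size 8, so its Grundy value is 8.
Build the Grundy sequence for pile B with g(k) = mex{g(k−s) : s ∈ {6, 7}, s ≤ k}:
k:     0  1  2  3  4  5  6  7  8  9
g(k):  0  0  0  0  0  0  1  1  1  1
So g(9) = 1.
Build the Grundy sequence for pile C with g(k) = mex{g(k−s) : s ∈ {2, 3}, s ≤ k}:
k:     0  1  2  3  4
g(k):  0  0  1  1  2
So g(4) = 2.
The value of a disjunctive sum is the nim-sum of the parts.
Combined value = 8 ⊕ 1 ⊕ 2 = 11.

11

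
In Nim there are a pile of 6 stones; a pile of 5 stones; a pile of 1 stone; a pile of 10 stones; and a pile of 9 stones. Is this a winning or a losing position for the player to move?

Bitwise XOR of the heap sizes:
  0110  (6)
  0101  (5)
  0001  (1)
  1010  (10)
  1001  (9)
  ----
  0001  (1)
The nim-sum is 1 ≠ 0, so this is an N-position: the player to move can win.

Winning position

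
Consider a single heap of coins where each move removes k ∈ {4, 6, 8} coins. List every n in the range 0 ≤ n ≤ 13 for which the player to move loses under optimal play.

0, 1, 2, 3, 12, 13

Grundy values for subtraction set {4, 6, 8}:
k:     0  1  2  3  4  5  6  7  8  9 10 11 12 13
g(k):  0  0  0  0  1  1  1  1  2  2  2  2  0  0
The P-positions (g = 0) in 0..13 are 0, 1, 2, 3, 12, 13.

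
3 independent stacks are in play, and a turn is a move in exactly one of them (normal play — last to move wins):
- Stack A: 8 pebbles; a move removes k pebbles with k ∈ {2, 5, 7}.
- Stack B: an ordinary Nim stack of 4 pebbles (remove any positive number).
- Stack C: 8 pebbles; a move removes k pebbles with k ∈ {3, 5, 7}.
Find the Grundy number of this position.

4

Build the Grundy sequence for stack A with g(k) = mex{g(k−s) : s ∈ {2, 5, 7}, s ≤ k}:
g(0) = mex{} = 0
g(1) = mex{} = 0
g(2) = mex{0} = 1
g(3) = mex{0} = 1
g(4) = mex{1} = 0
g(5) = mex{0,1} = 2
g(6) = mex{0} = 1
g(7) = mex{0,1,2} = 3
g(8) = mex{0,1} = 2
So g(8) = 2.
Stack B is a plain Nim stack of size 4, so its Grundy value is 4.
For stack C, compute g(0), g(1), … with moves {3, 5, 7}:
g(0) = mex{} = 0
g(1) = mex{} = 0
g(2) = mex{} = 0
g(3) = mex{0} = 1
g(4) = mex{0} = 1
g(5) = mex{0} = 1
g(6) = mex{0,1} = 2
g(7) = mex{0,1} = 2
g(8) = mex{0,1} = 2
So g(8) = 2.
By the Sprague-Grundy theorem, the Grundy value of a sum of independent games is the XOR of the component values.
Combined value = 2 XOR 4 XOR 2 = 4.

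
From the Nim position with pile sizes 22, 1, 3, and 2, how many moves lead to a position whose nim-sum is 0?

1

Nim-sum: 22 ⊕ 1 ⊕ 3 ⊕ 2 = 22.
The overall nim-sum is X = 22. A pile of size p has a winning move iff p XOR X < p (reduce it to p XOR X).
  22: 22 XOR 22 = 0 < 22 — winning move (to 0).
  1: 1 XOR 22 = 23 ≥ 1 — no move.
  3: 3 XOR 22 = 21 ≥ 3 — no move.
  2: 2 XOR 22 = 20 ≥ 2 — no move.
That gives 1 winning move.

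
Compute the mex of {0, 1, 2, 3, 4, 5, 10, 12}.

6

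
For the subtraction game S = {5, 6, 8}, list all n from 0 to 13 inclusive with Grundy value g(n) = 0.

Build the Grundy sequence with g(k) = mex{g(k−s) : s ∈ {5, 6, 8}, s ≤ k}:
g(0) = mex{} = 0
g(1) = mex{} = 0
g(2) = mex{} = 0
g(3) = mex{} = 0
g(4) = mex{} = 0
g(5) = mex{0} = 1
g(6) = mex{0} = 1
g(7) = mex{0} = 1
g(8) = mex{0} = 1
g(9) = mex{0} = 1
g(10) = mex{0,1} = 2
g(11) = mex{0,1} = 2
g(12) = mex{0,1} = 2
g(13) = mex{1} = 0
The P-positions (g = 0) in 0..13 are 0, 1, 2, 3, 4, 13.

0, 1, 2, 3, 4, 13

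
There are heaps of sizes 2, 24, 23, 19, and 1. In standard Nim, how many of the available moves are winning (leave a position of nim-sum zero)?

In binary:
  00010  (2)
  11000  (24)
  10111  (23)
  10011  (19)
  00001  (1)
  -----
  11111  (31)
The overall nim-sum is X = 31. A heap of size p has a winning move iff p XOR X < p (reduce it to p XOR X).
  2: 2 XOR 31 = 29 ≥ 2 — no move.
  24: 24 XOR 31 = 7 < 24 — winning move (to 7).
  23: 23 XOR 31 = 8 < 23 — winning move (to 8).
  19: 19 XOR 31 = 12 < 19 — winning move (to 12).
  1: 1 XOR 31 = 30 ≥ 1 — no move.
That gives 3 winning moves.

3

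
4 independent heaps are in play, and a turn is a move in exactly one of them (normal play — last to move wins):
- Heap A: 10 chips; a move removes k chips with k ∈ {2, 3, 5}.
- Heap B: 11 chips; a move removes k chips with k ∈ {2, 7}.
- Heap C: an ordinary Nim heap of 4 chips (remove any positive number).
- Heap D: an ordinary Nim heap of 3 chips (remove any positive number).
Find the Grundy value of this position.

7

Grundy values for heap A (subtraction set {2, 3, 5}):
k:     0  1  2  3  4  5  6  7  8  9 10
g(k):  0  0  1  1  2  2  3  0  0  1  1
So g(10) = 1.
Grundy values for heap B (subtraction set {2, 7}):
g(0) = mex{} = 0
g(1) = mex{} = 0
g(2) = mex{0} = 1
g(3) = mex{0} = 1
g(4) = mex{1} = 0
g(5) = mex{1} = 0
g(6) = mex{0} = 1
g(7) = mex{0} = 1
g(8) = mex{0,1} = 2
g(9) = mex{1} = 0
g(10) = mex{1,2} = 0
g(11) = mex{0} = 1
So g(11) = 1.
Heap C is a plain Nim heap of size 4, so its Grundy value is 4.
Heap D is a plain Nim heap of size 3, so its Grundy value is 3.
The value of a disjunctive sum is the nim-sum of the parts.
Combined value = 1 XOR 1 XOR 4 XOR 3 = 7.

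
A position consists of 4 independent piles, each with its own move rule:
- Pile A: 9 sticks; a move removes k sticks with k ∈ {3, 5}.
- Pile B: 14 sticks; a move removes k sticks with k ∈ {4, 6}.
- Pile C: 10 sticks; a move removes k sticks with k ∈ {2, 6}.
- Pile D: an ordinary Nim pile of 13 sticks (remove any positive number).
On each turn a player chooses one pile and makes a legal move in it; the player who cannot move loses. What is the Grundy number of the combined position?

Build the Grundy sequence for pile A with g(k) = mex{g(k−s) : s ∈ {3, 5}, s ≤ k}:
k:     0  1  2  3  4  5  6  7  8  9
g(k):  0  0  0  1  1  1  2  2  0  0
So g(9) = 0.
Grundy values for pile B (subtraction set {4, 6}):
g(0) = mex{} = 0
g(1) = mex{} = 0
g(2) = mex{} = 0
g(3) = mex{} = 0
g(4) = mex{0} = 1
g(5) = mex{0} = 1
g(6) = mex{0} = 1
g(7) = mex{0} = 1
g(8) = mex{0,1} = 2
g(9) = mex{0,1} = 2
g(10) = mex{1} = 0
g(11) = mex{1} = 0
g(12) = mex{1,2} = 0
g(13) = mex{1,2} = 0
g(14) = mex{0,2} = 1
So g(14) = 1.
Grundy values for pile C (subtraction set {2, 6}):
g(0) = mex{} = 0
g(1) = mex{} = 0
g(2) = mex{0} = 1
g(3) = mex{0} = 1
g(4) = mex{1} = 0
g(5) = mex{1} = 0
g(6) = mex{0} = 1
g(7) = mex{0} = 1
g(8) = mex{1} = 0
g(9) = mex{1} = 0
g(10) = mex{0} = 1
So g(10) = 1.
Pile D is a plain Nim pile of size 13, so its Grundy value is 13.
By the Sprague-Grundy theorem, the Grundy value of a sum of independent games is the XOR of the component values.
Combined value = 0 XOR 1 XOR 1 XOR 13 = 13.

13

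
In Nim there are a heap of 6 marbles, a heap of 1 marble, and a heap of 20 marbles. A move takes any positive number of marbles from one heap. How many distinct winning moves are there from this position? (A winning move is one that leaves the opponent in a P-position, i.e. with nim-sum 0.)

Compute the nim-sum pairwise:
6 XOR 1 = 7
7 XOR 20 = 19
The overall nim-sum is X = 19. A heap of size p has a winning move iff p XOR X < p (reduce it to p XOR X).
  6: 6 XOR 19 = 21 ≥ 6 — no move.
  1: 1 XOR 19 = 18 ≥ 1 — no move.
  20: 20 XOR 19 = 7 < 20 — winning move (to 7).
That gives 1 winning move.

1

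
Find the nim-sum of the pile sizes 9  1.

Bitwise XOR of the heap sizes:
  1001  (9)
  0001  (1)
  ----
  1000  (8)

8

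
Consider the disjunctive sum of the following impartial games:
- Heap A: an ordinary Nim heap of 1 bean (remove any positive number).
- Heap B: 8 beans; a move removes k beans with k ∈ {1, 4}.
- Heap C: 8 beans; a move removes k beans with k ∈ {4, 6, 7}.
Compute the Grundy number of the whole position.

2

Heap A is a plain Nim heap of size 1, so its Grundy value is 1.
For heap B, compute g(0), g(1), … with moves {1, 4}:
g(0) = mex{} = 0
g(1) = mex{0} = 1
g(2) = mex{1} = 0
g(3) = mex{0} = 1
g(4) = mex{0,1} = 2
g(5) = mex{1,2} = 0
g(6) = mex{0} = 1
g(7) = mex{1} = 0
g(8) = mex{0,2} = 1
So g(8) = 1.
Build the Grundy sequence for heap C with g(k) = mex{g(k−s) : s ∈ {4, 6, 7}, s ≤ k}:
g(0) = mex{} = 0
g(1) = mex{} = 0
g(2) = mex{} = 0
g(3) = mex{} = 0
g(4) = mex{0} = 1
g(5) = mex{0} = 1
g(6) = mex{0} = 1
g(7) = mex{0} = 1
g(8) = mex{0,1} = 2
So g(8) = 2.
By the Sprague-Grundy theorem, the Grundy value of a sum of independent games is the XOR of the component values.
Combined value = 1 XOR 1 XOR 2 = 2.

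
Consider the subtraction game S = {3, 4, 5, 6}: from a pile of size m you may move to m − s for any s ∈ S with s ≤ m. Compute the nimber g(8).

Build the Grundy sequence with g(k) = mex{g(k−s) : s ∈ {3, 4, 5, 6}, s ≤ k}:
g(0) = mex{} = 0
g(1) = mex{} = 0
g(2) = mex{} = 0
g(3) = mex{0} = 1
g(4) = mex{0} = 1
g(5) = mex{0} = 1
g(6) = mex{0,1} = 2
g(7) = mex{0,1} = 2
g(8) = mex{0,1} = 2
So g(8) = 2.

2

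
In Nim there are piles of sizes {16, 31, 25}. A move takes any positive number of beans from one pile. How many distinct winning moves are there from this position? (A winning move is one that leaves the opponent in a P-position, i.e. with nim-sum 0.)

3

Nim-sum: 16 ^ 31 ^ 25 = 22.
The overall nim-sum is X = 22. A pile of size p has a winning move iff p XOR X < p (reduce it to p XOR X).
  16: 16 XOR 22 = 6 < 16 — winning move (to 6).
  31: 31 XOR 22 = 9 < 31 — winning move (to 9).
  25: 25 XOR 22 = 15 < 25 — winning move (to 15).
That gives 3 winning moves.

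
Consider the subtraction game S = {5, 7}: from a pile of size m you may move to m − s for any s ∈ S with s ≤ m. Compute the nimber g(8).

1

Grundy values for subtraction set {5, 7}:
g(0) = mex{} = 0
g(1) = mex{} = 0
g(2) = mex{} = 0
g(3) = mex{} = 0
g(4) = mex{} = 0
g(5) = mex{0} = 1
g(6) = mex{0} = 1
g(7) = mex{0} = 1
g(8) = mex{0} = 1
So g(8) = 1.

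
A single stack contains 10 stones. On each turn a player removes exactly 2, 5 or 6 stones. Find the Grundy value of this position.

1

Build the Grundy sequence with g(k) = mex{g(k−s) : s ∈ {2, 5, 6}, s ≤ k}:
k:     0  1  2  3  4  5  6  7  8  9 10
g(k):  0  0  1  1  0  2  1  3  0  2  1
So g(10) = 1.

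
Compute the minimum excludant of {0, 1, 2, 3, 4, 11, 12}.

5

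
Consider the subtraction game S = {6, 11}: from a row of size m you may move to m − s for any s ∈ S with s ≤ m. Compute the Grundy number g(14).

Compute g(0), g(1), … for moves {6, 11}:
g(0) = mex{} = 0
g(1) = mex{} = 0
g(2) = mex{} = 0
g(3) = mex{} = 0
g(4) = mex{} = 0
g(5) = mex{} = 0
g(6) = mex{0} = 1
g(7) = mex{0} = 1
g(8) = mex{0} = 1
g(9) = mex{0} = 1
g(10) = mex{0} = 1
g(11) = mex{0} = 1
g(12) = mex{0,1} = 2
g(13) = mex{0,1} = 2
g(14) = mex{0,1} = 2
So g(14) = 2.

2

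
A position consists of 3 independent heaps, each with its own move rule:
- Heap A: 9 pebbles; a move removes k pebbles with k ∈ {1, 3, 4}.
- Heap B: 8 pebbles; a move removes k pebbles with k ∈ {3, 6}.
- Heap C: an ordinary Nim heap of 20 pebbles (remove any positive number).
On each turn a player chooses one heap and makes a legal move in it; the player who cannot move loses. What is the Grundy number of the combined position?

Grundy values for heap A (subtraction set {1, 3, 4}):
k:     0  1  2  3  4  5  6  7  8  9
g(k):  0  1  0  1  2  3  2  0  1  0
So g(9) = 0.
For heap B, compute g(0), g(1), … with moves {3, 6}:
k:     0  1  2  3  4  5  6  7  8
g(k):  0  0  0  1  1  1  2  2  2
So g(8) = 2.
Heap C is a plain Nim heap of size 20, so its Grundy value is 20.
By the Sprague-Grundy theorem, the Grundy value of a sum of independent games is the XOR of the component values.
Combined value = 0 XOR 2 XOR 20 = 22.

22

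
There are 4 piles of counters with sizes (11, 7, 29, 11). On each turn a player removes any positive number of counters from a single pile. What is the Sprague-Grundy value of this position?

26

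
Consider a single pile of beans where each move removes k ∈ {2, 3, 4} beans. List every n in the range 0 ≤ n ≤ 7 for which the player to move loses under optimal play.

0, 1, 6, 7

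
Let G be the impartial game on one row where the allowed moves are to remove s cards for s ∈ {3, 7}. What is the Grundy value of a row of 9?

1

Build the Grundy sequence with g(k) = mex{g(k−s) : s ∈ {3, 7}, s ≤ k}:
k:     0  1  2  3  4  5  6  7  8  9
g(k):  0  0  0  1  1  1  0  2  2  1
So g(9) = 1.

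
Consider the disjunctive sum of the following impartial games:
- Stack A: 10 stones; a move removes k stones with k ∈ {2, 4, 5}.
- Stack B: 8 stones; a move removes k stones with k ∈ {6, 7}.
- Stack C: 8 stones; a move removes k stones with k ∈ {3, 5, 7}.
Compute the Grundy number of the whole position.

2

Grundy values for stack A (subtraction set {2, 4, 5}):
k:     0  1  2  3  4  5  6  7  8  9 10
g(k):  0  0  1  1  2  2  3  0  0  1  1
So g(10) = 1.
For stack B, compute g(0), g(1), … with moves {6, 7}:
k:     0  1  2  3  4  5  6  7  8
g(k):  0  0  0  0  0  0  1  1  1
So g(8) = 1.
Build the Grundy sequence for stack C with g(k) = mex{g(k−s) : s ∈ {3, 5, 7}, s ≤ k}:
g(0) = mex{} = 0
g(1) = mex{} = 0
g(2) = mex{} = 0
g(3) = mex{0} = 1
g(4) = mex{0} = 1
g(5) = mex{0} = 1
g(6) = mex{0,1} = 2
g(7) = mex{0,1} = 2
g(8) = mex{0,1} = 2
So g(8) = 2.
By the Sprague-Grundy theorem, the Grundy value of a sum of independent games is the XOR of the component values.
Combined value = 1 XOR 1 XOR 2 = 2.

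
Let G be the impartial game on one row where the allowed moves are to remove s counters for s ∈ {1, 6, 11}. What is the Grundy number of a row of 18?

2

Grundy values for subtraction set {1, 6, 11}:
k:     0  1  2  3  4  5  6  7  8  9 10 11 12 13 14 15 16 17 18
g(k):  0  1  0  1  0  1  2  0  1  0  1  2  0  1  0  1  0  1  2
So g(18) = 2.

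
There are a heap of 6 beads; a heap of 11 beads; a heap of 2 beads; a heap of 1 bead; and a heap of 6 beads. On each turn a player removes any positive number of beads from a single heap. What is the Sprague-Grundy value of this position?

8

Nim-sum: 6 ⊕ 11 ⊕ 2 ⊕ 1 ⊕ 6 = 8.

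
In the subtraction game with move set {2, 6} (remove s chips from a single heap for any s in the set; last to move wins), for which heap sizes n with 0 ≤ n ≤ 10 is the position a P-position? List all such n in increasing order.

0, 1, 4, 5, 8, 9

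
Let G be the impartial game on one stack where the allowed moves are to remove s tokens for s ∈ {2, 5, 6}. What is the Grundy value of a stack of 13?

1

Compute g(0), g(1), … for moves {2, 5, 6}:
k:     0  1  2  3  4  5  6  7  8  9 10 11 12 13
g(k):  0  0  1  1  0  2  1  3  0  2  1  0  0  1
So g(13) = 1.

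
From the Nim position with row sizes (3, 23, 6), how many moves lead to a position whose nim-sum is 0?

Compute the nim-sum pairwise:
3 ^ 23 = 20
20 ^ 6 = 18
The overall nim-sum is X = 18. A row of size p has a winning move iff p XOR X < p (reduce it to p XOR X).
  3: 3 XOR 18 = 17 ≥ 3 — no move.
  23: 23 XOR 18 = 5 < 23 — winning move (to 5).
  6: 6 XOR 18 = 20 ≥ 6 — no move.
That gives 1 winning move.

1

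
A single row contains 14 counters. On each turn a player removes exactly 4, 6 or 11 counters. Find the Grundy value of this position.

1

Grundy values for subtraction set {4, 6, 11}:
g(0) = mex{} = 0
g(1) = mex{} = 0
g(2) = mex{} = 0
g(3) = mex{} = 0
g(4) = mex{0} = 1
g(5) = mex{0} = 1
g(6) = mex{0} = 1
g(7) = mex{0} = 1
g(8) = mex{0,1} = 2
g(9) = mex{0,1} = 2
g(10) = mex{1} = 0
g(11) = mex{0,1} = 2
g(12) = mex{0,1,2} = 3
g(13) = mex{0,1,2} = 3
g(14) = mex{0,2} = 1
So g(14) = 1.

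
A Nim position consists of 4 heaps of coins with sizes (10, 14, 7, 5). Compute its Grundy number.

6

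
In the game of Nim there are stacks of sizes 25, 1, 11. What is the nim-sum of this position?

Nim-sum: 25 ⊕ 1 ⊕ 11 = 19.

19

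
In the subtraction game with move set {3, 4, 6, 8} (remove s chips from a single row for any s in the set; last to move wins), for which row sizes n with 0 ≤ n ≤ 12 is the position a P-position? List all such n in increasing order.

0, 1, 2, 11, 12

Grundy values for subtraction set {3, 4, 6, 8}:
k:     0  1  2  3  4  5  6  7  8  9 10 11 12
g(k):  0  0  0  1  1  1  2  2  2  3  3  0  0
The P-positions (g = 0) in 0..12 are 0, 1, 2, 11, 12.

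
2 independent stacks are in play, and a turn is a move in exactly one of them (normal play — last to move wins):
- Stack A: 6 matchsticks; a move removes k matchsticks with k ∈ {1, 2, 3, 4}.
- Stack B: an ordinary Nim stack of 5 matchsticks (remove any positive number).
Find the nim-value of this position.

4

For stack A, compute g(0), g(1), … with moves {1, 2, 3, 4}:
g(0) = mex{} = 0
g(1) = mex{0} = 1
g(2) = mex{0,1} = 2
g(3) = mex{0,1,2} = 3
g(4) = mex{0,1,2,3} = 4
g(5) = mex{1,2,3,4} = 0
g(6) = mex{0,2,3,4} = 1
So g(6) = 1.
Stack B is a plain Nim stack of size 5, so its Grundy value is 5.
By the Sprague-Grundy theorem, the Grundy value of a sum of independent games is the XOR of the component values.
Combined value = 1 XOR 5 = 4.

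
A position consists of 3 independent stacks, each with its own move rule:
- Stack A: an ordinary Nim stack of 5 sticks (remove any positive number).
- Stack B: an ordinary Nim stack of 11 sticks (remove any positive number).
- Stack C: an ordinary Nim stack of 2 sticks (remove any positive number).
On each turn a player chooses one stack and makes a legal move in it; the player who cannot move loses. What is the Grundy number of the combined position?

Stack A is a plain Nim stack of size 5, so its Grundy value is 5.
Stack B is a plain Nim stack of size 11, so its Grundy value is 11.
Stack C is a plain Nim stack of size 2, so its Grundy value is 2.
The value of a disjunctive sum is the nim-sum of the parts.
Combined value = 5 ⊕ 11 ⊕ 2 = 12.

12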